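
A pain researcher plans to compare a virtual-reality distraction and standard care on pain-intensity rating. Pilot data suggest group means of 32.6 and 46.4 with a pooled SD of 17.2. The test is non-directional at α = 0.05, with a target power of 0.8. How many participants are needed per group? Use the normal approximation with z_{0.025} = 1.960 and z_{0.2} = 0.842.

Cohen's d = |M₁ − M₂| / SD_pooled = |32.6 − 46.4| / 17.2 = 13.8 / 17.2 = 0.802.
For two independent groups with equal n: n = 2·((z_{α/2} + z_β) / d)².
z_{α/2} + z_β = 1.960 + 0.842 = 2.802.
n = 2 × (2.802 / 0.802)² = 2 × 3.494² = 2 × 12.21 = 24.4.
Round up to the next whole participant.

n = 25 per group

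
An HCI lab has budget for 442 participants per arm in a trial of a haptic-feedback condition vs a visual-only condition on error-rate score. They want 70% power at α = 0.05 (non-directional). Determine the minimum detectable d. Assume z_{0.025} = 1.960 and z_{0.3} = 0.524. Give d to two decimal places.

d_min ≈ 0.17

For two independent groups of n = 442 each: d_min = (z_{α/2} + z_β)·√(2/n).
z-sum = 1.960 + 0.524 = 2.484.
d_min = 2.484 × √(2/442) = 2.484 × 0.0673 = 0.167.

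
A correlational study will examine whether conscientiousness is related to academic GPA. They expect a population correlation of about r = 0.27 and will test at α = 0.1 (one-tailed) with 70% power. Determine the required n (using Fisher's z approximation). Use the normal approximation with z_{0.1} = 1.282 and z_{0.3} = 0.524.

n = 46

Fisher's z: C = ½·ln((1+r)/(1−r)) = ½·ln(1.7397) = 0.2769.
n = ((z_{α} + z_β)/C)² + 3.
(1.282 + 0.524) / 0.2769 = 1.806 / 0.2769 = 6.522.
n = 6.522² + 3 = 42.54 + 3 = 45.5.
Round up.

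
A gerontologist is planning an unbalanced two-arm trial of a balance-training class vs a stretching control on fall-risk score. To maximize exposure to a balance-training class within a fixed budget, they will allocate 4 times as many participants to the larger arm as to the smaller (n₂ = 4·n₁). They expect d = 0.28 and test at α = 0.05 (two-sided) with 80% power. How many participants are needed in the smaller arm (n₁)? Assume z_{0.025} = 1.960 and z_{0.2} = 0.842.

n₁ = 126

With allocation ratio k = n₂/n₁ = 4, Var(x̄₁−x̄₂) = σ²(1/n₁ + 1/(k·n₁)) = σ²·(k+1)/(k·n₁).
So n₁ = (1 + 1/k)·((z_{α/2} + z_β)/d)² = 1.250 × (2.802/0.28)².
n₁ = 1.250 × 100.14 = 125.2.
Round up: n₁ = 126, giving n₂ = 4 × 126 = 504.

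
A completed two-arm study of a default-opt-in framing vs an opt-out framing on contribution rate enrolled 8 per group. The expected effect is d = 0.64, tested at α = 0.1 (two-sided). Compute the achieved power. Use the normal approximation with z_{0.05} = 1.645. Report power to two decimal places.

For two equal groups, power = Φ(d·√(n/2) − z_{α/2}).
d·√(n/2) = 0.64 × √(8/2) = 0.64 × 2.000 = 1.280.
z_β = 1.280 − 1.645 = -0.365.
Power = Φ(-0.365) = 0.358.

power ≈ 0.36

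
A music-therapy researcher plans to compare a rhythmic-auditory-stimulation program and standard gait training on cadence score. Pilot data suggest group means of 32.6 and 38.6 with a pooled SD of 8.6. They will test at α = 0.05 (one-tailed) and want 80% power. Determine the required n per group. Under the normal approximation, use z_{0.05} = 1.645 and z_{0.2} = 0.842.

n = 26 per group

Cohen's d = |M₁ − M₂| / SD_pooled = |32.6 − 38.6| / 8.6 = 6.0 / 8.6 = 0.698.
For two independent groups with equal n: n = 2·((z_{α} + z_β) / d)².
z_{α} + z_β = 1.645 + 0.842 = 2.487.
n = 2 × (2.487 / 0.698)² = 2 × 3.563² = 2 × 12.70 = 25.4.
Round up to the next whole participant.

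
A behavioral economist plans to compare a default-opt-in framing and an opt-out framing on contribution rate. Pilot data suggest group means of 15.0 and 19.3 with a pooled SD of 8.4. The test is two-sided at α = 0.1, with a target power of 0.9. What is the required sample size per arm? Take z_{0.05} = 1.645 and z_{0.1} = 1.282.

Cohen's d = |M₁ − M₂| / SD_pooled = |15.0 − 19.3| / 8.4 = 4.3 / 8.4 = 0.512.
For two independent groups with equal n: n = 2·((z_{α/2} + z_β) / d)².
z_{α/2} + z_β = 1.645 + 1.282 = 2.927.
n = 2 × (2.927 / 0.512)² = 2 × 5.717² = 2 × 32.68 = 65.4.
Round up to the next whole participant.

n = 66 per group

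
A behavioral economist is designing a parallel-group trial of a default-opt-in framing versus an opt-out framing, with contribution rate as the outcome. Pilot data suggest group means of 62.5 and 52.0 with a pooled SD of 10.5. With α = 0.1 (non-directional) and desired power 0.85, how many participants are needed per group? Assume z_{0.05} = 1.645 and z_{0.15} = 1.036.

Cohen's d = |M₁ − M₂| / SD_pooled = |62.5 − 52.0| / 10.5 = 10.5 / 10.5 = 1.000.
For two independent groups with equal n: n = 2·((z_{α/2} + z_β) / d)².
z_{α/2} + z_β = 1.645 + 1.036 = 2.681.
n = 2 × (2.681 / 1.000)² = 2 × 2.681² = 2 × 7.19 = 14.4.
Round up to the next whole participant.

n = 15 per group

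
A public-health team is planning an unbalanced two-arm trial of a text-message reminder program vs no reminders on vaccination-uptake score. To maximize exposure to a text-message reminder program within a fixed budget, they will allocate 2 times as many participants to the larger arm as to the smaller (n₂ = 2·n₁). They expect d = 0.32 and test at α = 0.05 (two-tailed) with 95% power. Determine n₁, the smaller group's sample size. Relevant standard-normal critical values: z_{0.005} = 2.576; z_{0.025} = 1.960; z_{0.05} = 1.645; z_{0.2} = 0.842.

With allocation ratio k = n₂/n₁ = 2, Var(x̄₁−x̄₂) = σ²(1/n₁ + 1/(k·n₁)) = σ²·(k+1)/(k·n₁).
So n₁ = (1 + 1/k)·((z_{α/2} + z_β)/d)² = 1.500 × (3.605/0.32)².
n₁ = 1.500 × 126.91 = 190.4.
Round up: n₁ = 191, giving n₂ = 2 × 191 = 382.

n₁ = 191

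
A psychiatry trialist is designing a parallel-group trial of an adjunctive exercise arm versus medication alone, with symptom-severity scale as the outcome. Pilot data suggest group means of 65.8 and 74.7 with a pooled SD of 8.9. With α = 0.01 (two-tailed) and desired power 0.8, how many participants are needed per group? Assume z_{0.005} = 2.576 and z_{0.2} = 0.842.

Cohen's d = |M₁ − M₂| / SD_pooled = |65.8 − 74.7| / 8.9 = 8.9 / 8.9 = 1.000.
For two independent groups with equal n: n = 2·((z_{α/2} + z_β) / d)².
z_{α/2} + z_β = 2.576 + 0.842 = 3.418.
n = 2 × (3.418 / 1.000)² = 2 × 3.418² = 2 × 11.68 = 23.4.
Round up to the next whole participant.

n = 24 per group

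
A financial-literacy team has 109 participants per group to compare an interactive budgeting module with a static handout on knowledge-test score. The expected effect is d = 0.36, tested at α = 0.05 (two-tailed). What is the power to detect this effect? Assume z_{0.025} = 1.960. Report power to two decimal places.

For two equal groups, power = Φ(d·√(n/2) − z_{α/2}).
d·√(n/2) = 0.36 × √(109/2) = 0.36 × 7.382 = 2.658.
z_β = 2.658 − 1.960 = 0.698.
Power = Φ(0.698) = 0.757.

power ≈ 0.76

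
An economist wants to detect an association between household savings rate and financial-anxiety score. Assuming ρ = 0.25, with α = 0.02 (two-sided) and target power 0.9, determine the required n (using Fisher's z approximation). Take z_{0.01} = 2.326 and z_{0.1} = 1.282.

Fisher's z: C = ½·ln((1+r)/(1−r)) = ½·ln(1.6667) = 0.2554.
n = ((z_{α/2} + z_β)/C)² + 3.
(2.326 + 1.282) / 0.2554 = 3.608 / 0.2554 = 14.127.
n = 14.127² + 3 = 199.57 + 3 = 202.6.
Round up.

n = 203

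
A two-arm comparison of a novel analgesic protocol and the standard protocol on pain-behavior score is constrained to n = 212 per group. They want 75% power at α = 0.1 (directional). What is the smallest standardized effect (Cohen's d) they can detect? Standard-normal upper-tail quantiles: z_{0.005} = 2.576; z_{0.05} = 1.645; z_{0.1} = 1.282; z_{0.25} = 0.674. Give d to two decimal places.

For two independent groups of n = 212 each: d_min = (z_{α} + z_β)·√(2/n).
z-sum = 1.282 + 0.674 = 1.956.
d_min = 1.956 × √(2/212) = 1.956 × 0.0971 = 0.190.

d_min ≈ 0.19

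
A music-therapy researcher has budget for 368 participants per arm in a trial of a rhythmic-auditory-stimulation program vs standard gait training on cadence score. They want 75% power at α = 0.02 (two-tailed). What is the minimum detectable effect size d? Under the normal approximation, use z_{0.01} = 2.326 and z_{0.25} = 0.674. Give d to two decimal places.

d_min ≈ 0.22

For two independent groups of n = 368 each: d_min = (z_{α/2} + z_β)·√(2/n).
z-sum = 2.326 + 0.674 = 3.000.
d_min = 3.000 × √(2/368) = 3.000 × 0.0737 = 0.221.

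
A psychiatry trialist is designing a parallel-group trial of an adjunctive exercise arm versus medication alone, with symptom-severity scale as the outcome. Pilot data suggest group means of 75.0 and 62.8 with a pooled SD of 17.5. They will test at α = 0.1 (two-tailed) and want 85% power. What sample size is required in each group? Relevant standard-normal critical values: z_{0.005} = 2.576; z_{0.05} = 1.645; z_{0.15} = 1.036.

n = 30 per group

Cohen's d = |M₁ − M₂| / SD_pooled = |75.0 − 62.8| / 17.5 = 12.2 / 17.5 = 0.697.
For two independent groups with equal n: n = 2·((z_{α/2} + z_β) / d)².
z_{α/2} + z_β = 1.645 + 1.036 = 2.681.
n = 2 × (2.681 / 0.697)² = 2 × 3.846² = 2 × 14.80 = 29.6.
Round up to the next whole participant.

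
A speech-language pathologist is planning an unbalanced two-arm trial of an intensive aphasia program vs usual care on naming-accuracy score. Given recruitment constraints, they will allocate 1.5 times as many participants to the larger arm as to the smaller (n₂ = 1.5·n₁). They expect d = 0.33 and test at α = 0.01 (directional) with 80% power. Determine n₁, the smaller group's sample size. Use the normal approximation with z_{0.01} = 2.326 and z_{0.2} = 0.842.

n₁ = 154

With allocation ratio k = n₂/n₁ = 1.5, Var(x̄₁−x̄₂) = σ²(1/n₁ + 1/(k·n₁)) = σ²·(k+1)/(k·n₁).
So n₁ = (1 + 1/k)·((z_{α} + z_β)/d)² = 1.667 × (3.168/0.33)².
n₁ = 1.667 × 92.16 = 153.6.
Round up: n₁ = 154, giving n₂ = 1.5 × 154 = 231.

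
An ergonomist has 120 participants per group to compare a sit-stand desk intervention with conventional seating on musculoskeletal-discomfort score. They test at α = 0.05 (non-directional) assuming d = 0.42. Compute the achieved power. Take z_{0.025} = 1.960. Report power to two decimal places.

For two equal groups, power = Φ(d·√(n/2) − z_{α/2}).
d·√(n/2) = 0.42 × √(120/2) = 0.42 × 7.746 = 3.253.
z_β = 3.253 − 1.960 = 1.293.
Power = Φ(1.293) = 0.902.

power ≈ 0.90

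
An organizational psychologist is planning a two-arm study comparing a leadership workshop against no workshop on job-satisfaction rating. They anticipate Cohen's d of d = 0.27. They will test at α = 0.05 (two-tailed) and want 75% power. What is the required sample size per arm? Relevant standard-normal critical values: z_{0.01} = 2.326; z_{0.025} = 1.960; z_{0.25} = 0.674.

n = 191 per group

For two independent groups with equal n: n = 2·((z_{α/2} + z_β) / d)².
z_{α/2} + z_β = 1.960 + 0.674 = 2.634.
n = 2 × (2.634 / 0.27)² = 2 × 9.756² = 2 × 95.17 = 190.3.
Round up to the next whole participant.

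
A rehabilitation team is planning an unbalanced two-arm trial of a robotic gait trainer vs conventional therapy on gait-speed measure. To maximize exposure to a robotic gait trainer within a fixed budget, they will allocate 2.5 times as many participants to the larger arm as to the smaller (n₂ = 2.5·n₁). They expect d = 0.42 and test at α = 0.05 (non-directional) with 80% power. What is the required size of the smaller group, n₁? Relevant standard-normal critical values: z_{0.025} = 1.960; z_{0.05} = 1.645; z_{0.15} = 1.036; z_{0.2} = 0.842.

n₁ = 63

With allocation ratio k = n₂/n₁ = 2.5, Var(x̄₁−x̄₂) = σ²(1/n₁ + 1/(k·n₁)) = σ²·(k+1)/(k·n₁).
So n₁ = (1 + 1/k)·((z_{α/2} + z_β)/d)² = 1.400 × (2.802/0.42)².
n₁ = 1.400 × 44.51 = 62.3.
Round up: n₁ = 63, giving n₂ = ⌈2.5 × 63⌉ = ⌈157.5⌉ = 158.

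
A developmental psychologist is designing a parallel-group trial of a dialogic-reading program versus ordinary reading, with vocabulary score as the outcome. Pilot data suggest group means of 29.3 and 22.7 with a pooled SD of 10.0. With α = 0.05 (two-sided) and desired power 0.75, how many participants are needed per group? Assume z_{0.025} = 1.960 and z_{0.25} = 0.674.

n = 32 per group

Cohen's d = |M₁ − M₂| / SD_pooled = |29.3 − 22.7| / 10.0 = 6.6 / 10.0 = 0.660.
For two independent groups with equal n: n = 2·((z_{α/2} + z_β) / d)².
z_{α/2} + z_β = 1.960 + 0.674 = 2.634.
n = 2 × (2.634 / 0.660)² = 2 × 3.991² = 2 × 15.93 = 31.9.
Round up to the next whole participant.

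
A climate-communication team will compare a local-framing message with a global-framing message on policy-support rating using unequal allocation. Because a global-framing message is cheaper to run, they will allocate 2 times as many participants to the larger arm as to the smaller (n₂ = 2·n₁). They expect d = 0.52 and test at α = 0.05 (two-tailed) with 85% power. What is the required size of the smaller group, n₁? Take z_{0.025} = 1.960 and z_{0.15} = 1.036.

n₁ = 50

With allocation ratio k = n₂/n₁ = 2, Var(x̄₁−x̄₂) = σ²(1/n₁ + 1/(k·n₁)) = σ²·(k+1)/(k·n₁).
So n₁ = (1 + 1/k)·((z_{α/2} + z_β)/d)² = 1.500 × (2.996/0.52)².
n₁ = 1.500 × 33.20 = 49.8.
Round up: n₁ = 50, giving n₂ = 2 × 50 = 100.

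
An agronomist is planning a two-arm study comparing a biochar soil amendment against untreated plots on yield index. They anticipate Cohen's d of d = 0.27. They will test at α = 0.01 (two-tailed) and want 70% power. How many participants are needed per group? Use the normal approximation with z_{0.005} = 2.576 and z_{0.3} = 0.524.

n = 264 per group

For two independent groups with equal n: n = 2·((z_{α/2} + z_β) / d)².
z_{α/2} + z_β = 2.576 + 0.524 = 3.100.
n = 2 × (3.100 / 0.27)² = 2 × 11.481² = 2 × 131.82 = 263.6.
Round up to the next whole participant.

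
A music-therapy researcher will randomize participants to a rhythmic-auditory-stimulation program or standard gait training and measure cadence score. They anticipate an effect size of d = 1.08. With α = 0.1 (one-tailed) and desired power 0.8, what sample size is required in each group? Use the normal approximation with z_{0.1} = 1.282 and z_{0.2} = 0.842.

n = 8 per group

For two independent groups with equal n: n = 2·((z_{α} + z_β) / d)².
z_{α} + z_β = 1.282 + 0.842 = 2.124.
n = 2 × (2.124 / 1.08)² = 2 × 1.967² = 2 × 3.87 = 7.7.
Round up to the next whole participant.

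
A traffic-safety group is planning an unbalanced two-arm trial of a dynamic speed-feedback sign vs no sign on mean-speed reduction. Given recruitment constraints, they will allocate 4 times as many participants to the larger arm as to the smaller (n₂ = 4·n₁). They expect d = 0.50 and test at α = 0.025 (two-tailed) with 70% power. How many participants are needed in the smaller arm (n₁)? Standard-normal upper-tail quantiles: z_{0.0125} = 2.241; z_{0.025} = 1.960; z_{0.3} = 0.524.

With allocation ratio k = n₂/n₁ = 4, Var(x̄₁−x̄₂) = σ²(1/n₁ + 1/(k·n₁)) = σ²·(k+1)/(k·n₁).
So n₁ = (1 + 1/k)·((z_{α/2} + z_β)/d)² = 1.250 × (2.765/0.50)².
n₁ = 1.250 × 30.58 = 38.2.
Round up: n₁ = 39, giving n₂ = 4 × 39 = 156.

n₁ = 39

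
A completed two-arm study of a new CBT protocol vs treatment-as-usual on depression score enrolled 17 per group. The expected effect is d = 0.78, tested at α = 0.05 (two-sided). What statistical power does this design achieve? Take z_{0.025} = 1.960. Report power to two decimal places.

power ≈ 0.62

For two equal groups, power = Φ(d·√(n/2) − z_{α/2}).
d·√(n/2) = 0.78 × √(17/2) = 0.78 × 2.915 = 2.274.
z_β = 2.274 − 1.960 = 0.314.
Power = Φ(0.314) = 0.623.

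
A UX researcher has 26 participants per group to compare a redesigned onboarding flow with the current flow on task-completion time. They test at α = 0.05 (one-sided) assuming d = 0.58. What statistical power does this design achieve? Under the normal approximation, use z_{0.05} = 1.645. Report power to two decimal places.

power ≈ 0.67

For two equal groups, power = Φ(d·√(n/2) − z_{α}).
d·√(n/2) = 0.58 × √(26/2) = 0.58 × 3.606 = 2.091.
z_β = 2.091 − 1.645 = 0.446.
Power = Φ(0.446) = 0.672.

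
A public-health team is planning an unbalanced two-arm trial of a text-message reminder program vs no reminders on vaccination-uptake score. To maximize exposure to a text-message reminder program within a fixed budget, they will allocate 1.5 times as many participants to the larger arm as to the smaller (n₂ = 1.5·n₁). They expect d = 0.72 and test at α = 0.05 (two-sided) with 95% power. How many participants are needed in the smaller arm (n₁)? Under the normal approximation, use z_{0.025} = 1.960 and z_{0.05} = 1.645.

With allocation ratio k = n₂/n₁ = 1.5, Var(x̄₁−x̄₂) = σ²(1/n₁ + 1/(k·n₁)) = σ²·(k+1)/(k·n₁).
So n₁ = (1 + 1/k)·((z_{α/2} + z_β)/d)² = 1.667 × (3.605/0.72)².
n₁ = 1.667 × 25.07 = 41.8.
Round up: n₁ = 42, giving n₂ = 1.5 × 42 = 63.

n₁ = 42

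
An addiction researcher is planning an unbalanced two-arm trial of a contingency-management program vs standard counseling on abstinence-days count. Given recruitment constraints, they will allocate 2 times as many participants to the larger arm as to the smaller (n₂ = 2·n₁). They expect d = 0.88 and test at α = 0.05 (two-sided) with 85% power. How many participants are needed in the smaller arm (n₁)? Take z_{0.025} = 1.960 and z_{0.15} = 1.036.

n₁ = 18

With allocation ratio k = n₂/n₁ = 2, Var(x̄₁−x̄₂) = σ²(1/n₁ + 1/(k·n₁)) = σ²·(k+1)/(k·n₁).
So n₁ = (1 + 1/k)·((z_{α/2} + z_β)/d)² = 1.500 × (2.996/0.88)².
n₁ = 1.500 × 11.59 = 17.4.
Round up: n₁ = 18, giving n₂ = 2 × 18 = 36.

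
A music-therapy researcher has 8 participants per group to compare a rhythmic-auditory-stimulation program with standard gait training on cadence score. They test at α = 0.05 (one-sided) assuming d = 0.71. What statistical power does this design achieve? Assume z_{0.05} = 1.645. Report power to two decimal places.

For two equal groups, power = Φ(d·√(n/2) − z_{α}).
d·√(n/2) = 0.71 × √(8/2) = 0.71 × 2.000 = 1.420.
z_β = 1.420 − 1.645 = -0.225.
Power = Φ(-0.225) = 0.411.

power ≈ 0.41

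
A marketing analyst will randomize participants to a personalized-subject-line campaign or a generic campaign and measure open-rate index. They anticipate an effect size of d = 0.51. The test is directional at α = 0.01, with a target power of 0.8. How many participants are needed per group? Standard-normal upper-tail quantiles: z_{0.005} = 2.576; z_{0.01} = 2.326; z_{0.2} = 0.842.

For two independent groups with equal n: n = 2·((z_{α} + z_β) / d)².
z_{α} + z_β = 2.326 + 0.842 = 3.168.
n = 2 × (3.168 / 0.51)² = 2 × 6.212² = 2 × 38.59 = 77.2.
Round up to the next whole participant.

n = 78 per group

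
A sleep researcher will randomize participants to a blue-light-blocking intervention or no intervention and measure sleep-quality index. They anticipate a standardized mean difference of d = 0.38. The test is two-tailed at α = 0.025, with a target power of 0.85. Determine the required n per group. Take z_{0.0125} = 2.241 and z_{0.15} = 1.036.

n = 149 per group

For two independent groups with equal n: n = 2·((z_{α/2} + z_β) / d)².
z_{α/2} + z_β = 2.241 + 1.036 = 3.277.
n = 2 × (3.277 / 0.38)² = 2 × 8.624² = 2 × 74.37 = 148.7.
Round up to the next whole participant.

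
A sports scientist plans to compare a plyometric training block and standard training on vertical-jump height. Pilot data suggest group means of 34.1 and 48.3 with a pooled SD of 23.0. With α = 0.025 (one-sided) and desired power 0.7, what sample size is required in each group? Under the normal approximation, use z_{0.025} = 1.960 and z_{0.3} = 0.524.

n = 33 per group

Cohen's d = |M₁ − M₂| / SD_pooled = |34.1 − 48.3| / 23.0 = 14.2 / 23.0 = 0.617.
For two independent groups with equal n: n = 2·((z_{α} + z_β) / d)².
z_{α} + z_β = 1.960 + 0.524 = 2.484.
n = 2 × (2.484 / 0.617)² = 2 × 4.026² = 2 × 16.21 = 32.4.
Round up to the next whole participant.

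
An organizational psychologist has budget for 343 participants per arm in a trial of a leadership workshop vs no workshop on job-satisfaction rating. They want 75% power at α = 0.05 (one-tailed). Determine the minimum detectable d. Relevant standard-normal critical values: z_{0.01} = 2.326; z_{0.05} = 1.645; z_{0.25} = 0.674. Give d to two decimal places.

For two independent groups of n = 343 each: d_min = (z_{α} + z_β)·√(2/n).
z-sum = 1.645 + 0.674 = 2.319.
d_min = 2.319 × √(2/343) = 2.319 × 0.0764 = 0.177.

d_min ≈ 0.18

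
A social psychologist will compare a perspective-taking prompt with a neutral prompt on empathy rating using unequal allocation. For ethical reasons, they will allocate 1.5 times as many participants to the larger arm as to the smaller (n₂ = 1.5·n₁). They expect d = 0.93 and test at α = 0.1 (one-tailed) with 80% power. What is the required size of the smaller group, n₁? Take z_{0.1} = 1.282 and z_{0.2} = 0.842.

With allocation ratio k = n₂/n₁ = 1.5, Var(x̄₁−x̄₂) = σ²(1/n₁ + 1/(k·n₁)) = σ²·(k+1)/(k·n₁).
So n₁ = (1 + 1/k)·((z_{α} + z_β)/d)² = 1.667 × (2.124/0.93)².
n₁ = 1.667 × 5.22 = 8.7.
Round up: n₁ = 9, giving n₂ = ⌈1.5 × 9⌉ = ⌈13.5⌉ = 14.

n₁ = 9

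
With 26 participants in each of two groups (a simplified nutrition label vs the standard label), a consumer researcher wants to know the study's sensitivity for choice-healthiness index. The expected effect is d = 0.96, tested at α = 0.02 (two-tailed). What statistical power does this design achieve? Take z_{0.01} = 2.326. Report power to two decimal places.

For two equal groups, power = Φ(d·√(n/2) − z_{α/2}).
d·√(n/2) = 0.96 × √(26/2) = 0.96 × 3.606 = 3.461.
z_β = 3.461 − 2.326 = 1.135.
Power = Φ(1.135) = 0.872.

power ≈ 0.87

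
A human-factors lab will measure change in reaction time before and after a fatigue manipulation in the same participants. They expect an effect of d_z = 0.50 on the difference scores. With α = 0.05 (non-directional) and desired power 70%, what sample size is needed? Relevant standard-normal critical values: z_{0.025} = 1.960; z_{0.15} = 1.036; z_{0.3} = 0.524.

For a paired (one-sample on differences) test: n = ((z_{α/2} + z_β) / d)².
z_{α/2} + z_β = 1.960 + 0.524 = 2.484.
n = (2.484 / 0.50)² = 4.968² = 24.68.
Round up.

n = 25 pairs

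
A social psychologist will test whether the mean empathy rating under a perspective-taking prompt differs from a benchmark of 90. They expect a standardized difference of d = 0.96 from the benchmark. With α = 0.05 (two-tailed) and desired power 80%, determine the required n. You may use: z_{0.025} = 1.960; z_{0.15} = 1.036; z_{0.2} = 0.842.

For a one-sample test: n = ((z_{α/2} + z_β) / d)².
z_{α/2} + z_β = 1.960 + 0.842 = 2.802.
n = (2.802 / 0.96)² = 2.919² = 8.52.
Round up.

n = 9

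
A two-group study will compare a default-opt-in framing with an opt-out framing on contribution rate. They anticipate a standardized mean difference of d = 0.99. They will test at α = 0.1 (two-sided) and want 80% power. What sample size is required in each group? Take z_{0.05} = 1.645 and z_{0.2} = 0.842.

n = 13 per group

For two independent groups with equal n: n = 2·((z_{α/2} + z_β) / d)².
z_{α/2} + z_β = 1.645 + 0.842 = 2.487.
n = 2 × (2.487 / 0.99)² = 2 × 2.512² = 2 × 6.31 = 12.6.
Round up to the next whole participant.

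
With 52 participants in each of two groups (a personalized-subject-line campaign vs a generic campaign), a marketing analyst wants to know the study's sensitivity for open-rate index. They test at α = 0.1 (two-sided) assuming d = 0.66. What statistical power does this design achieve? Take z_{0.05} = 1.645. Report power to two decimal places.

For two equal groups, power = Φ(d·√(n/2) − z_{α/2}).
d·√(n/2) = 0.66 × √(52/2) = 0.66 × 5.099 = 3.365.
z_β = 3.365 − 1.645 = 1.720.
Power = Φ(1.720) = 0.957.

power ≈ 0.96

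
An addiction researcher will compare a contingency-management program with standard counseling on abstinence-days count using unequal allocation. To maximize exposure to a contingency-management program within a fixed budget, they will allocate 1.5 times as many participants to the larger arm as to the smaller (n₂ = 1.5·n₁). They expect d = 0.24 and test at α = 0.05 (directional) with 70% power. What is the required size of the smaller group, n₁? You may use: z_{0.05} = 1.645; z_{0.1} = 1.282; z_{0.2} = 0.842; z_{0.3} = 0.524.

With allocation ratio k = n₂/n₁ = 1.5, Var(x̄₁−x̄₂) = σ²(1/n₁ + 1/(k·n₁)) = σ²·(k+1)/(k·n₁).
So n₁ = (1 + 1/k)·((z_{α} + z_β)/d)² = 1.667 × (2.169/0.24)².
n₁ = 1.667 × 81.68 = 136.1.
Round up: n₁ = 137, giving n₂ = ⌈1.5 × 137⌉ = ⌈205.5⌉ = 206.

n₁ = 137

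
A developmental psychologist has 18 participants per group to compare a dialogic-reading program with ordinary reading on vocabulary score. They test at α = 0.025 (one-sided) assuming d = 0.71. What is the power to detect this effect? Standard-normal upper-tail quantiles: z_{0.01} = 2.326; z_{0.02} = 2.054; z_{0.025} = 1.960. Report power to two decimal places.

For two equal groups, power = Φ(d·√(n/2) − z_{α}).
d·√(n/2) = 0.71 × √(18/2) = 0.71 × 3.000 = 2.130.
z_β = 2.130 − 1.960 = 0.170.
Power = Φ(0.170) = 0.567.

power ≈ 0.57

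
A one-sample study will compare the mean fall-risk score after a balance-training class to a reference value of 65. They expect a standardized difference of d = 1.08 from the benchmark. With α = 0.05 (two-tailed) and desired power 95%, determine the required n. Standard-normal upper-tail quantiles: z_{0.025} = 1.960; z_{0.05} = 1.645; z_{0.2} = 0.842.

For a one-sample test: n = ((z_{α/2} + z_β) / d)².
z_{α/2} + z_β = 1.960 + 1.645 = 3.605.
n = (3.605 / 1.08)² = 3.338² = 11.14.
Round up.

n = 12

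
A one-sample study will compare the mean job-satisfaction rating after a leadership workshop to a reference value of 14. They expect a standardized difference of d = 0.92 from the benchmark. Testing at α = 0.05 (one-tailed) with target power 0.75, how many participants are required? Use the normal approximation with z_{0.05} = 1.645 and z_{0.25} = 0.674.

For a one-sample test: n = ((z_{α} + z_β) / d)².
z_{α} + z_β = 1.645 + 0.674 = 2.319.
n = (2.319 / 0.92)² = 2.521² = 6.35.
Round up.

n = 7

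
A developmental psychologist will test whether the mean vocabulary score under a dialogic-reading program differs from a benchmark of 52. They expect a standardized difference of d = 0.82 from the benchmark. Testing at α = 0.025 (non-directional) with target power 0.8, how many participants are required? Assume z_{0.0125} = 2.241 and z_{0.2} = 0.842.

For a one-sample test: n = ((z_{α/2} + z_β) / d)².
z_{α/2} + z_β = 2.241 + 0.842 = 3.083.
n = (3.083 / 0.82)² = 3.760² = 14.14.
Round up.

n = 15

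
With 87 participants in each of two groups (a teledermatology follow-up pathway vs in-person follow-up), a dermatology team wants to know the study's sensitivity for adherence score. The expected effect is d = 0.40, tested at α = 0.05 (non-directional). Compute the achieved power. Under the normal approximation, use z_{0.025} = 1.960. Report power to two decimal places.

power ≈ 0.75

For two equal groups, power = Φ(d·√(n/2) − z_{α/2}).
d·√(n/2) = 0.40 × √(87/2) = 0.40 × 6.595 = 2.638.
z_β = 2.638 − 1.960 = 0.678.
Power = Φ(0.678) = 0.751.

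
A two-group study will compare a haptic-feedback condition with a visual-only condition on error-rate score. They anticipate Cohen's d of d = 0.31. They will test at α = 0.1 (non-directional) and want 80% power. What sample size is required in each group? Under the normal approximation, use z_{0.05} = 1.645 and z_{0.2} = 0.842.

For two independent groups with equal n: n = 2·((z_{α/2} + z_β) / d)².
z_{α/2} + z_β = 1.645 + 0.842 = 2.487.
n = 2 × (2.487 / 0.31)² = 2 × 8.023² = 2 × 64.36 = 128.7.
Round up to the next whole participant.

n = 129 per group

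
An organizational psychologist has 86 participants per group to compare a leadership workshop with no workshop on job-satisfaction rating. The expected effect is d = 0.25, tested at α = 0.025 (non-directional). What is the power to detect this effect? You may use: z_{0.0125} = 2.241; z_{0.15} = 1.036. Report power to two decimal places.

For two equal groups, power = Φ(d·√(n/2) − z_{α/2}).
d·√(n/2) = 0.25 × √(86/2) = 0.25 × 6.557 = 1.639.
z_β = 1.639 − 2.241 = -0.602.
Power = Φ(-0.602) = 0.274.

power ≈ 0.27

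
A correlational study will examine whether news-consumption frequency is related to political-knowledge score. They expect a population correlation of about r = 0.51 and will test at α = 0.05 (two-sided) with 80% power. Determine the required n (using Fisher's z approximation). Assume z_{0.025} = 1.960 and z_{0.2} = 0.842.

Fisher's z: C = ½·ln((1+r)/(1−r)) = ½·ln(3.0816) = 0.5627.
n = ((z_{α/2} + z_β)/C)² + 3.
(1.960 + 0.842) / 0.5627 = 2.802 / 0.5627 = 4.980.
n = 4.980² + 3 = 24.80 + 3 = 27.8.
Round up.

n = 28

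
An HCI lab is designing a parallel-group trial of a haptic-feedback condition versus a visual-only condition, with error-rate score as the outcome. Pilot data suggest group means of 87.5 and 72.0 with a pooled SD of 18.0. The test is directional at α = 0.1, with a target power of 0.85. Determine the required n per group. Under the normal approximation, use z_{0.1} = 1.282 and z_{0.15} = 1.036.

Cohen's d = |M₁ − M₂| / SD_pooled = |87.5 − 72.0| / 18.0 = 15.5 / 18.0 = 0.861.
For two independent groups with equal n: n = 2·((z_{α} + z_β) / d)².
z_{α} + z_β = 1.282 + 1.036 = 2.318.
n = 2 × (2.318 / 0.861)² = 2 × 2.692² = 2 × 7.25 = 14.5.
Round up to the next whole participant.

n = 15 per group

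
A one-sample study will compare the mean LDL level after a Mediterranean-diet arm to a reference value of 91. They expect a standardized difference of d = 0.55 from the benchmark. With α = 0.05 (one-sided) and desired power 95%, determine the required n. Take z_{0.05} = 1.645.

For a one-sample test: n = ((z_{α} + z_β) / d)².
z_{α} + z_β = 1.645 + 1.645 = 3.290.
n = (3.290 / 0.55)² = 5.982² = 35.78.
Round up.

n = 36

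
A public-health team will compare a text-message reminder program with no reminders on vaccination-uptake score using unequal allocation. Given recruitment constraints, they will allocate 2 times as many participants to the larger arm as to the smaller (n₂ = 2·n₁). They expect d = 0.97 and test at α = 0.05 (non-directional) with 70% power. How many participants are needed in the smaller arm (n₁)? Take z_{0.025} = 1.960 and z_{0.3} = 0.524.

n₁ = 10

With allocation ratio k = n₂/n₁ = 2, Var(x̄₁−x̄₂) = σ²(1/n₁ + 1/(k·n₁)) = σ²·(k+1)/(k·n₁).
So n₁ = (1 + 1/k)·((z_{α/2} + z_β)/d)² = 1.500 × (2.484/0.97)².
n₁ = 1.500 × 6.56 = 9.8.
Round up: n₁ = 10, giving n₂ = 2 × 10 = 20.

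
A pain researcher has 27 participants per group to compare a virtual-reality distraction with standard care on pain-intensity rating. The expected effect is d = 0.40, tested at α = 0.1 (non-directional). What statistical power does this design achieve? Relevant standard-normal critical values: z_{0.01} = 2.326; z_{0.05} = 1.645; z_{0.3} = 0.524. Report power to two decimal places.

power ≈ 0.43

For two equal groups, power = Φ(d·√(n/2) − z_{α/2}).
d·√(n/2) = 0.40 × √(27/2) = 0.40 × 3.674 = 1.470.
z_β = 1.470 − 1.645 = -0.175.
Power = Φ(-0.175) = 0.430.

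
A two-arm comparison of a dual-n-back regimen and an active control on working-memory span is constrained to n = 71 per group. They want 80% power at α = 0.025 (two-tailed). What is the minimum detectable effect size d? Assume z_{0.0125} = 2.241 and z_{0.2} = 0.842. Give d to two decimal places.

d_min ≈ 0.52

For two independent groups of n = 71 each: d_min = (z_{α/2} + z_β)·√(2/n).
z-sum = 2.241 + 0.842 = 3.083.
d_min = 3.083 × √(2/71) = 3.083 × 0.1678 = 0.517.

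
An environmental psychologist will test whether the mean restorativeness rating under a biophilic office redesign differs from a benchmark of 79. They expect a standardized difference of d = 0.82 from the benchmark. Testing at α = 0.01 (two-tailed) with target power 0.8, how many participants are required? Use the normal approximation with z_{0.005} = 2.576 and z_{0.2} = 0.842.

For a one-sample test: n = ((z_{α/2} + z_β) / d)².
z_{α/2} + z_β = 2.576 + 0.842 = 3.418.
n = (3.418 / 0.82)² = 4.168² = 17.37.
Round up.

n = 18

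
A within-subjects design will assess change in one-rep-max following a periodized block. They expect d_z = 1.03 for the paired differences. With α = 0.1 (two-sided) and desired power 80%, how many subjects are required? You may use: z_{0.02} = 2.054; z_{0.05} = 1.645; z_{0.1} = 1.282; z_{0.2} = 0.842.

n = 6 pairs

For a paired (one-sample on differences) test: n = ((z_{α/2} + z_β) / d)².
z_{α/2} + z_β = 1.645 + 0.842 = 2.487.
n = (2.487 / 1.03)² = 2.415² = 5.83.
Round up.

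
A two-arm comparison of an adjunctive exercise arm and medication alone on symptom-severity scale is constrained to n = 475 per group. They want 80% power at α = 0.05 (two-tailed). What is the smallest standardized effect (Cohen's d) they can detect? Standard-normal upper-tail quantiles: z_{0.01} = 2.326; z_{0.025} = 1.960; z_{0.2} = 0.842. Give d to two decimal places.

For two independent groups of n = 475 each: d_min = (z_{α/2} + z_β)·√(2/n).
z-sum = 1.960 + 0.842 = 2.802.
d_min = 2.802 × √(2/475) = 2.802 × 0.0649 = 0.182.

d_min ≈ 0.18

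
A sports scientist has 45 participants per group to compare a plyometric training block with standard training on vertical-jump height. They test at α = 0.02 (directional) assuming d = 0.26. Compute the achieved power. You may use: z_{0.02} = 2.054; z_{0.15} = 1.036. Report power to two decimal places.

For two equal groups, power = Φ(d·√(n/2) − z_{α}).
d·√(n/2) = 0.26 × √(45/2) = 0.26 × 4.743 = 1.233.
z_β = 1.233 − 2.054 = -0.821.
Power = Φ(-0.821) = 0.206.

power ≈ 0.21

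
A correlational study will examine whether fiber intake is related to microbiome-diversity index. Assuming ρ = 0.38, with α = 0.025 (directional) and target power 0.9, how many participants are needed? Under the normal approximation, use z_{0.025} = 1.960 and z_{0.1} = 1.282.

n = 69

Fisher's z: C = ½·ln((1+r)/(1−r)) = ½·ln(2.2258) = 0.4001.
n = ((z_{α} + z_β)/C)² + 3.
(1.960 + 1.282) / 0.4001 = 3.242 / 0.4001 = 8.103.
n = 8.103² + 3 = 65.66 + 3 = 68.7.
Round up.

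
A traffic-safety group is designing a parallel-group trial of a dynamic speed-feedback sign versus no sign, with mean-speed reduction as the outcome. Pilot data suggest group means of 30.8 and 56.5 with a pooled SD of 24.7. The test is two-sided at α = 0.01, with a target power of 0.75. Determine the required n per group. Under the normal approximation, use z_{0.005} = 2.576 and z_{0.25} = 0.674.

Cohen's d = |M₁ − M₂| / SD_pooled = |30.8 − 56.5| / 24.7 = 25.7 / 24.7 = 1.040.
For two independent groups with equal n: n = 2·((z_{α/2} + z_β) / d)².
z_{α/2} + z_β = 2.576 + 0.674 = 3.250.
n = 2 × (3.250 / 1.040)² = 2 × 3.125² = 2 × 9.77 = 19.5.
Round up to the next whole participant.

n = 20 per group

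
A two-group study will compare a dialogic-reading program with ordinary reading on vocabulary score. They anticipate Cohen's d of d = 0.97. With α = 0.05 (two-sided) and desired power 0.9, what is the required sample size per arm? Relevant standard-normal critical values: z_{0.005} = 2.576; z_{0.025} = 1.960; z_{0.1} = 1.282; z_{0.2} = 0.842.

n = 23 per group

For two independent groups with equal n: n = 2·((z_{α/2} + z_β) / d)².
z_{α/2} + z_β = 1.960 + 1.282 = 3.242.
n = 2 × (3.242 / 0.97)² = 2 × 3.342² = 2 × 11.17 = 22.3.
Round up to the next whole participant.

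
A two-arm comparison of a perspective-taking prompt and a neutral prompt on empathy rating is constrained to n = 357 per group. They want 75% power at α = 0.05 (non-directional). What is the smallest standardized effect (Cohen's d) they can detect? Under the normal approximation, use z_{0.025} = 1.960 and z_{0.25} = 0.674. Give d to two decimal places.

d_min ≈ 0.20

For two independent groups of n = 357 each: d_min = (z_{α/2} + z_β)·√(2/n).
z-sum = 1.960 + 0.674 = 2.634.
d_min = 2.634 × √(2/357) = 2.634 × 0.0748 = 0.197.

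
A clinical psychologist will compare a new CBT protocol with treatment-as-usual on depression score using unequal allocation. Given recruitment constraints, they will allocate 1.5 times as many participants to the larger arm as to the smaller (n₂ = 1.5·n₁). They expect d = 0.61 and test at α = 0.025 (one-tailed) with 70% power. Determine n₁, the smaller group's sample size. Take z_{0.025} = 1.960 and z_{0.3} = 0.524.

With allocation ratio k = n₂/n₁ = 1.5, Var(x̄₁−x̄₂) = σ²(1/n₁ + 1/(k·n₁)) = σ²·(k+1)/(k·n₁).
So n₁ = (1 + 1/k)·((z_{α} + z_β)/d)² = 1.667 × (2.484/0.61)².
n₁ = 1.667 × 16.58 = 27.6.
Round up: n₁ = 28, giving n₂ = 1.5 × 28 = 42.

n₁ = 28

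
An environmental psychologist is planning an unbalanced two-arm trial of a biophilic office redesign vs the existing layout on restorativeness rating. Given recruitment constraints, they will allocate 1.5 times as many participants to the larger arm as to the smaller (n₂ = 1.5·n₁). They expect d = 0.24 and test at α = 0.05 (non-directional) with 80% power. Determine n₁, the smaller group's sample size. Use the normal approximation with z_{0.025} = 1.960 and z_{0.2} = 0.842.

With allocation ratio k = n₂/n₁ = 1.5, Var(x̄₁−x̄₂) = σ²(1/n₁ + 1/(k·n₁)) = σ²·(k+1)/(k·n₁).
So n₁ = (1 + 1/k)·((z_{α/2} + z_β)/d)² = 1.667 × (2.802/0.24)².
n₁ = 1.667 × 136.31 = 227.2.
Round up: n₁ = 228, giving n₂ = 1.5 × 228 = 342.

n₁ = 228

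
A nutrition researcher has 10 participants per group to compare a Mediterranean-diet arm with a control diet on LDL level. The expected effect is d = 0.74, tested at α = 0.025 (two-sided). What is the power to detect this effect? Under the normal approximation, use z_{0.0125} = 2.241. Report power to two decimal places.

For two equal groups, power = Φ(d·√(n/2) − z_{α/2}).
d·√(n/2) = 0.74 × √(10/2) = 0.74 × 2.236 = 1.655.
z_β = 1.655 − 2.241 = -0.586.
Power = Φ(-0.586) = 0.279.

power ≈ 0.28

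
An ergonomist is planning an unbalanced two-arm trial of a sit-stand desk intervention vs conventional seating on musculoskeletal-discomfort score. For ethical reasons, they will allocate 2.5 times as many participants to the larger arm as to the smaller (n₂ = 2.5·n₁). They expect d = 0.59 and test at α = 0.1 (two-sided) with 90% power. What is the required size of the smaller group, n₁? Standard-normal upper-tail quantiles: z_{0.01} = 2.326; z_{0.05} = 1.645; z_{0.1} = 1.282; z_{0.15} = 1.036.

With allocation ratio k = n₂/n₁ = 2.5, Var(x̄₁−x̄₂) = σ²(1/n₁ + 1/(k·n₁)) = σ²·(k+1)/(k·n₁).
So n₁ = (1 + 1/k)·((z_{α/2} + z_β)/d)² = 1.400 × (2.927/0.59)².
n₁ = 1.400 × 24.61 = 34.5.
Round up: n₁ = 35, giving n₂ = ⌈2.5 × 35⌉ = ⌈87.5⌉ = 88.

n₁ = 35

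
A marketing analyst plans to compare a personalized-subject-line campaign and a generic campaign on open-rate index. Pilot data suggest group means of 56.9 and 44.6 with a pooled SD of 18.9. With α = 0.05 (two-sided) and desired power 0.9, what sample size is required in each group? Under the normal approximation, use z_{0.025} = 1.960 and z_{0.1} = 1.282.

n = 50 per group

Cohen's d = |M₁ − M₂| / SD_pooled = |56.9 − 44.6| / 18.9 = 12.3 / 18.9 = 0.651.
For two independent groups with equal n: n = 2·((z_{α/2} + z_β) / d)².
z_{α/2} + z_β = 1.960 + 1.282 = 3.242.
n = 2 × (3.242 / 0.651)² = 2 × 4.980² = 2 × 24.80 = 49.6.
Round up to the next whole participant.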